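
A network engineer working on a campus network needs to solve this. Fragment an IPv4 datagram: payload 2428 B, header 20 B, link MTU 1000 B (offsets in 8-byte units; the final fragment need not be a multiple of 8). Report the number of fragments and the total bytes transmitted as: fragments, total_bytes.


Max data per non-final fragment = floor((MTU - header)/8)*8 = floor((1000 - 20)/8)*8 = floor(980/8)*8 = 976 B
Final fragment needs no 8-byte alignment: it can carry up to MTU - header = 980 B
Non-final fragments needed = ceil((payload - 980) / 976) = ceil(1448/976) = ceil(1.4836) = 2
Number of fragments = 2 + 1 = 3
Fragment sizes (data): 2 * 976 B + 476 B (last, 476 <= 980 OK)
Total bytes sent = payload + n_frags * header = 2428 + 3*20 = 2428 + 60 = 2488 B

3, 2488


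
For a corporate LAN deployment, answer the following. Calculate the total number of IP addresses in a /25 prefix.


Given: CIDR prefix /25
Host bits = 32 - 25 = 7
Total addresses = 2^7 = 128

128


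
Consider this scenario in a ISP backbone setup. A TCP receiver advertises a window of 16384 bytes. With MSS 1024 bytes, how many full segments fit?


Given: RWND = 16384 bytes, MSS = 1024 bytes
Full segments = floor(RWND / MSS)
Full segments = floor(16384 / 1024)
Full segments = floor(16.0) = 16

16


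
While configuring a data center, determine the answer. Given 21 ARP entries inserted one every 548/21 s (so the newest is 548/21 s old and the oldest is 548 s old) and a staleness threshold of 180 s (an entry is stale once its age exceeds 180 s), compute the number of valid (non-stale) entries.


Ages are k * 548/21 s for k = 1..21 (spacing = 26.0952 s).
Entry k is valid iff k * 548/21 <= 180 iff k <= 21 * 180 / 548 = 6.8978
n_valid = floor(6.8978) = 6
(n_stale = 21 - 6 = 15)

6


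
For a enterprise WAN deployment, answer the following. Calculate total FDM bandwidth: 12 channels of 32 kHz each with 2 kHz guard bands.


Given: 12 channels, 32 kHz each, guard = 2 kHz
Channel bandwidth = 12 * 32 = 384 kHz
Guard bands = 11 gaps * 2 kHz = 22 kHz
Total = 384 + 22 = 406 kHz

406


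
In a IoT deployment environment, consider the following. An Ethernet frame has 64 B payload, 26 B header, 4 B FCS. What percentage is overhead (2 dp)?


Given: payload = 64 B, header = 26 B, trailer = 4 B
Overhead bytes = header + trailer = 26 + 4 = 30
Total frame = payload + overhead = 64 + 30 = 94
Overhead % = 30 / 94 * 100 = 31.9149% -> 31.91% (2 dp)

31.91


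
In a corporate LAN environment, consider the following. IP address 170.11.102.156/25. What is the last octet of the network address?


Given: IP = 170.11.102.156, prefix = /25
Subnet mask = 255.255.255.128
Last octet of IP: 156
Last octet of mask: 128
Network last octet = 156 AND 128 = 128

128


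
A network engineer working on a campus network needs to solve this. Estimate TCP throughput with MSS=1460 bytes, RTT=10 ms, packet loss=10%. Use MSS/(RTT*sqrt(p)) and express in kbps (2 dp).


Given: MSS = 1460 bytes, RTT = 10 ms, loss = 10%
RTT in seconds = 10 / 1000 = 0.01
Loss rate = 10% = 0.1
sqrt(loss) = sqrt(0.1) = 0.316227766017
Throughput (bytes/s) = 1460 / (0.01 * 0.316227766017) = 461692.5384
Throughput (kbps) = 461692.5384 * 8 / 1000 = 3693.540307 -> 3693.54 kbps (2 dp)

3693.54


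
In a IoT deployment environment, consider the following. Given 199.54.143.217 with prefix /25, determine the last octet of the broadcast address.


Given: IP = 199.54.143.217, prefix = /25
Host bits = 32 - 25 = 7
Network last octet = 217 AND mask = 128
Host part size = 2^7 - 1 = 127
Broadcast last octet = 128 OR 127 = 255

255


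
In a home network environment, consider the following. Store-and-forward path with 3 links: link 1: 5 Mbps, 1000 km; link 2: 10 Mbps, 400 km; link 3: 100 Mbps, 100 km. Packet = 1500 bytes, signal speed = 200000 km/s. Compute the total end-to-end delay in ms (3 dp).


Packet = 1500 bytes = 12000 bits. Store-and-forward: sum (t_trans + t_prop) per link.
Link 1: t_trans = 12000/(5*10^6) s = 2.4000 ms; t_prop = 1000/200000 s = 5.0000 ms; subtotal = 7.4000 ms
Link 2: t_trans = 12000/(10*10^6) s = 1.2000 ms; t_prop = 400/200000 s = 2.0000 ms; subtotal = 3.2000 ms
Link 3: t_trans = 12000/(100*10^6) s = 0.1200 ms; t_prop = 100/200000 s = 0.5000 ms; subtotal = 0.6200 ms
End-to-end = 7.4000 + 3.2000 + 0.6200 = 11.2200 ms -> 11.220 ms (3 dp)

11.220


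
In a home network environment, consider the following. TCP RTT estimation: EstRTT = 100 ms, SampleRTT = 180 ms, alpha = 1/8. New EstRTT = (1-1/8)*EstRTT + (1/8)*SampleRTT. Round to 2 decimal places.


Given: EstRTT = 100 ms, SampleRTT = 180 ms, alpha = 1/8
New EstRTT = (1 - alpha) * EstRTT + alpha * SampleRTT
(7/8) * 100 = 87.5
(1/8) * 180 = 22.5
New EstRTT = 87.5 + 22.5 = 110 ms -> 110.00 ms (2 dp)

110.00


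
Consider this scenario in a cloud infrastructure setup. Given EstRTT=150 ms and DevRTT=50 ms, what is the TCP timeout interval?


Given: EstRTT = 150 ms, DevRTT = 50 ms
Timeout = EstRTT + 4 * DevRTT
4 * DevRTT = 4 * 50 = 200
Timeout = 150 + 200 = 350 ms

350


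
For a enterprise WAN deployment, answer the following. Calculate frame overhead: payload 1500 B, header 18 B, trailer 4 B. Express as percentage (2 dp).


Given: payload = 1500 B, header = 18 B, trailer = 4 B
Overhead bytes = header + trailer = 18 + 4 = 22
Total frame = payload + overhead = 1500 + 22 = 1522
Overhead % = 22 / 1522 * 100 = 1.4455% -> 1.45% (2 dp)

1.45


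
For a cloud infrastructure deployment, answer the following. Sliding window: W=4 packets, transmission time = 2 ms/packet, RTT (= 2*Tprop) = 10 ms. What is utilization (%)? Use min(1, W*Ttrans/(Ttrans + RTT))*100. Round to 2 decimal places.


Given: W = 4, Ttrans = 2 ms, RTT = 10 ms (= 2 * Tprop, Tprop = 5 ms)
Cycle time = Ttrans + RTT = 2 + 10 = 12 ms (first packet sent until its ACK returns)
W * Ttrans = 4 * 2 = 8 ms of sending per cycle
W * Ttrans / (Ttrans + RTT) = 8 / 12 = 0.666667
U = min(1, 0.666667) = 0.666667
U% = 66.67%

66.67


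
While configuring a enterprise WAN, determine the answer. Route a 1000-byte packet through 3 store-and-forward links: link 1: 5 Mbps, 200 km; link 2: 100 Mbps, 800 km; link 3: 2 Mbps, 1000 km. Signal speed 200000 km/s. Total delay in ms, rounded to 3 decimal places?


Packet = 1000 bytes = 8000 bits. Store-and-forward: sum (t_trans + t_prop) per link.
Link 1: t_trans = 8000/(5*10^6) s = 1.6000 ms; t_prop = 200/200000 s = 1.0000 ms; subtotal = 2.6000 ms
Link 2: t_trans = 8000/(100*10^6) s = 0.0800 ms; t_prop = 800/200000 s = 4.0000 ms; subtotal = 4.0800 ms
Link 3: t_trans = 8000/(2*10^6) s = 4.0000 ms; t_prop = 1000/200000 s = 5.0000 ms; subtotal = 9.0000 ms
End-to-end = 2.6000 + 4.0800 + 9.0000 = 15.6800 ms -> 15.680 ms (3 dp)

15.680


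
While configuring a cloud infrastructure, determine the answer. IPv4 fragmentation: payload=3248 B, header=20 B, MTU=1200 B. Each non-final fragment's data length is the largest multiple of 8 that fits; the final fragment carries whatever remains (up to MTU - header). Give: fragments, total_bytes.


Max data per non-final fragment = floor((MTU - header)/8)*8 = floor((1200 - 20)/8)*8 = floor(1180/8)*8 = 1176 B
Final fragment needs no 8-byte alignment: it can carry up to MTU - header = 1180 B
Non-final fragments needed = ceil((payload - 1180) / 1176) = ceil(2068/1176) = ceil(1.7585) = 2
Number of fragments = 2 + 1 = 3
Fragment sizes (data): 2 * 1176 B + 896 B (last, 896 <= 1180 OK)
Total bytes sent = payload + n_frags * header = 3248 + 3*20 = 3248 + 60 = 3308 B

3, 3308


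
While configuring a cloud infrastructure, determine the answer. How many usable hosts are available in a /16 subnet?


Given: subnet mask /16
Host bits = 32 - 16 = 16
Total addresses = 2^16 = 65536
Usable hosts = 65536 - 2 (network + broadcast) = 65534

65534


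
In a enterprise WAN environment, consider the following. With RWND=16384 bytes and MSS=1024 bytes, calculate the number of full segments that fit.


Given: RWND = 16384 bytes, MSS = 1024 bytes
Full segments = floor(RWND / MSS)
Full segments = floor(16384 / 1024)
Full segments = floor(16.0) = 16

16


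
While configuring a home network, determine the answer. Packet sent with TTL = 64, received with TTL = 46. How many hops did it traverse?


Given: initial TTL = 64, received TTL = 46
Hops = initial TTL - received TTL
Hops = 64 - 46 = 18

18


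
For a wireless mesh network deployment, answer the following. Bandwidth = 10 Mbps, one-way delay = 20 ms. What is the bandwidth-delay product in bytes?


Given: bandwidth = 10 Mbps, delay = 20 ms
BDP in bits = 10 * 10^6 * 20 / 1000
BDP in bits = 200000
BDP in bytes = 200000 / 8 = 25000

25000


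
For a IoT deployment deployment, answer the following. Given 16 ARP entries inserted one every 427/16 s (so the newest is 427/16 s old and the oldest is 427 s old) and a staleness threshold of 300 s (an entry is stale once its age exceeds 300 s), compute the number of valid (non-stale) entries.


Ages are k * 427/16 s for k = 1..16 (spacing = 26.6875 s).
Entry k is valid iff k * 427/16 <= 300 iff k <= 16 * 300 / 427 = 11.2412
n_valid = floor(11.2412) = 11
(n_stale = 16 - 11 = 5)

11


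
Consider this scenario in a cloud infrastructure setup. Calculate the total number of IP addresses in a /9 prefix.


Given: CIDR prefix /9
Host bits = 32 - 9 = 23
Total addresses = 2^23 = 8388608

8388608


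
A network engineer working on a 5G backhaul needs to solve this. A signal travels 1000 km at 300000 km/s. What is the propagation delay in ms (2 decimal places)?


Given: distance = 1000 km, speed = 300000 km/s
Delay = distance / speed = 1000 / 300000 seconds
Delay in ms = 1000 * 1000 / 300000
Delay = 3.3333 ms
Rounded to 2 dp = 3.33 ms

3.33


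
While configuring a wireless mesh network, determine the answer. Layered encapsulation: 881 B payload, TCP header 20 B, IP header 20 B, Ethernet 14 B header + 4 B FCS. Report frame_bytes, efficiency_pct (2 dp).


TCP segment = 881 + 20 = 901 B
IP packet = 901 + 20 = 921 B
Ethernet frame = 921 + 14 + 4 = 939 B
Efficiency = app / frame = 881 / 939 = 0.938232 = 93.8232% -> 93.82% (2 dp)

939, 93.82


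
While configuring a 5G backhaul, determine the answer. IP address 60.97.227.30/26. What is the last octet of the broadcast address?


Given: IP = 60.97.227.30, prefix = /26
Host bits = 32 - 26 = 6
Network last octet = 30 AND mask = 0
Host part size = 2^6 - 1 = 63
Broadcast last octet = 0 OR 63 = 63

63


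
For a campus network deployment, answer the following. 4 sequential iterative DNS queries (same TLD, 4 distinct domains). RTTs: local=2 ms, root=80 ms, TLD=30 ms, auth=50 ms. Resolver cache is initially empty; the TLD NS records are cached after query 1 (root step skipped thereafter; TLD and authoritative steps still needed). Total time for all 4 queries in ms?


Lookup 1 (cold cache): local + root + TLD + auth = 2 + 80 + 30 + 50 = 162 ms
Lookups 2..4 (TLD NS cached -> skip root; new domain -> still ask TLD and auth): local + TLD + auth = 2 + 30 + 50 = 82 ms each
Remaining 3 lookups: 3 * 82 = 246 ms
Total = 162 + 246 = 408 ms

408


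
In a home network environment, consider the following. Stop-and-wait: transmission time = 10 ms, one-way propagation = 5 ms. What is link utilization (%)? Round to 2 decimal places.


Given: Ttrans = 10 ms, Tprop = 5 ms
RTT = 2 * Tprop = 2 * 5 = 10 ms
U = Ttrans / (Ttrans + RTT)
U = 10 / (10 + 10)
U = 10 / 20 = 0.5
U% = 50.00%

50.00


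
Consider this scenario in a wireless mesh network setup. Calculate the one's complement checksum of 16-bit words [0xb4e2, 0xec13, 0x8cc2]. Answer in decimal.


Given words: [0xb4e2, 0xec13, 0x8cc2]
Step 1: Sum all words
Raw sum = 46306 + 60435 + 36034 = 142775
Step 2: Fold carry: (11703 + 2) = 11705
One's complement = ~11705 & 0xFFFF = 53830

53830


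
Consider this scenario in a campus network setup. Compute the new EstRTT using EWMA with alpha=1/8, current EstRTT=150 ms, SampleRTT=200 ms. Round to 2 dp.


Given: EstRTT = 150 ms, SampleRTT = 200 ms, alpha = 1/8
New EstRTT = (1 - alpha) * EstRTT + alpha * SampleRTT
(7/8) * 150 = 131.25
(1/8) * 200 = 25
New EstRTT = 131.25 + 25 = 156.25 ms -> 156.25 ms (2 dp)

156.25


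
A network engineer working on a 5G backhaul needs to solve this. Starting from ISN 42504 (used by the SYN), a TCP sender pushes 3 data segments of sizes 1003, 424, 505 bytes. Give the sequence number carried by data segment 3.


The SYN occupies sequence number ISN = 42504, so the first data byte is ISN + 1 = 42505.
SEQ of data segment i = (ISN + 1) + sum of payload sizes of segments 1..i-1.
Segment 1: SEQ = 42505, payload = 1003 bytes
Segment 2: SEQ = 43508, payload = 424 bytes
Segment 3: SEQ = 43932, payload = 505 bytes
SEQ of segment 3 = 42505 + 1003 + 424 = 43932

43932


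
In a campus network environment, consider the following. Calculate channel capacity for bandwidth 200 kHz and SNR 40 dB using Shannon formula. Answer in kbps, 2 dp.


Given: B = 200 kHz, SNR = 40 dB
SNR linear = 10^(40/10) = 10000
1 + SNR = 10001
log2(10001) = 13.2878566418
C = 200 * 1000 * 13.2878566418 = 2657571.3284 bps
C = 2657.571328 kbps -> 2657.57 kbps (2 dp)

2657.57


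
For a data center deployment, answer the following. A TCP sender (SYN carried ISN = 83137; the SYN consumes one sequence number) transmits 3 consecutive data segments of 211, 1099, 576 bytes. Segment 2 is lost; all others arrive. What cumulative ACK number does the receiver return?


SYN uses sequence number 83137; first data byte = ISN + 1 = 83138.
Segment 1: SEQ = 83138, len = 211 B, covers [83138, 83348]
Segment 2: SEQ = 83349, len = 1099 B, covers [83349, 84447] [LOST]
Segment 3: SEQ = 84448, len = 576 B, covers [84448, 85023]
In-order data received: bytes [83138, 83348] (segments 1..1).
Segment 2 missing -> gap begins at byte 83349; later segments buffered out of order.
Cumulative ACK = next expected in-order byte = 83138 + 211 = 83349

83349


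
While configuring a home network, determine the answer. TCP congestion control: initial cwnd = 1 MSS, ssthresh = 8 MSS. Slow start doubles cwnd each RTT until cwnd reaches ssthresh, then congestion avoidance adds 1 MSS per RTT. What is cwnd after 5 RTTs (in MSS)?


RTT 0: cwnd = 1 MSS (initial)
RTT 1: cwnd = 2 MSS (slow start, doubled)
RTT 2: cwnd = 4 MSS (slow start, doubled)
RTT 3: cwnd = 8 MSS (slow start, doubled)
RTT 4: cwnd = 9 MSS (congestion avoidance, +1)
RTT 5: cwnd = 10 MSS (congestion avoidance, +1)

10


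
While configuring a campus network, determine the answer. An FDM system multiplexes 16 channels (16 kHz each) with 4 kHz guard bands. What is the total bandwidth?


Given: 16 channels, 16 kHz each, guard = 4 kHz
Channel bandwidth = 16 * 16 = 256 kHz
Guard bands = 15 gaps * 4 kHz = 60 kHz
Total = 256 + 60 = 316 kHz

316


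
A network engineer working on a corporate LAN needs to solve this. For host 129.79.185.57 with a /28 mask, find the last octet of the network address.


Given: IP = 129.79.185.57, prefix = /28
Subnet mask = 255.255.255.240
Last octet of IP: 57
Last octet of mask: 240
Network last octet = 57 AND 240 = 48

48


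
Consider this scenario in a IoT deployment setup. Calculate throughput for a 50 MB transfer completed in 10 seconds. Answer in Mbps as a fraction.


Given: file = 50 MB, time = 10 s
File in Mb = 50 * 8 = 400 Mb
Throughput = 400 / 10 Mbps
Throughput = 40 Mbps

40


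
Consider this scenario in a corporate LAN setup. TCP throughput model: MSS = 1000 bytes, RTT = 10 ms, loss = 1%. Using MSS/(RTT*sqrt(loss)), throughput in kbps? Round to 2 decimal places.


Given: MSS = 1000 bytes, RTT = 10 ms, loss = 1%
RTT in seconds = 10 / 1000 = 0.01
Loss rate = 1% = 0.01
sqrt(loss) = sqrt(0.01) = 0.1
Throughput (bytes/s) = 1000 / (0.01 * 0.1) = 1000000.0000
Throughput (kbps) = 1000000.0000 * 8 / 1000 = 8000.000000 -> 8000.00 kbps (2 dp)

8000.00


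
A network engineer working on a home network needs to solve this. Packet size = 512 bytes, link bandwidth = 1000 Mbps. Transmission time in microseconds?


Given: packet = 512 bytes, bandwidth = 1000 Mbps
Packet in bits = 512 * 8 = 4096 bits
Bandwidth = 1000 * 10^6 = 1000000000 bps
Time = 4096 / 1000000000 seconds
Time in us = 4096 * 10^6 / 1000000000 = 4.096

4.096


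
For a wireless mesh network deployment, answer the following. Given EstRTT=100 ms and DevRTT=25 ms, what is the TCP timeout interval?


Given: EstRTT = 100 ms, DevRTT = 25 ms
Timeout = EstRTT + 4 * DevRTT
4 * DevRTT = 4 * 25 = 100
Timeout = 100 + 100 = 200 ms

200


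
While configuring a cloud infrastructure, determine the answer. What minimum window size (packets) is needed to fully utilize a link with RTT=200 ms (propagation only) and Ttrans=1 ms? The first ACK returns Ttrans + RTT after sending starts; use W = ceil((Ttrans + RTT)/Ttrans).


Given: Ttrans = 1 ms, RTT = 200 ms (= 2 * Tprop, Tprop = 100 ms)
Time until first ACK returns = Ttrans + RTT = 1 + 200 = 201 ms
Need W * Ttrans >= Ttrans + RTT  ->  W >= (Ttrans + RTT) / Ttrans
(Ttrans + RTT) / Ttrans = 201 / 1 = 201
W_min = ceil(201) = 201

201


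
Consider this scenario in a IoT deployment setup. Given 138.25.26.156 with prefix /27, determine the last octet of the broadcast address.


Given: IP = 138.25.26.156, prefix = /27
Host bits = 32 - 27 = 5
Network last octet = 156 AND mask = 128
Host part size = 2^5 - 1 = 31
Broadcast last octet = 128 OR 31 = 159

159


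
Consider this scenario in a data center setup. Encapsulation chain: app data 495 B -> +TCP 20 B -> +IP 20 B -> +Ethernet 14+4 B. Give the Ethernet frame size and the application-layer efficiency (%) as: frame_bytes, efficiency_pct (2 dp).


TCP segment = 495 + 20 = 515 B
IP packet = 515 + 20 = 535 B
Ethernet frame = 535 + 14 + 4 = 553 B
Efficiency = app / frame = 495 / 553 = 0.895118 = 89.5118% -> 89.51% (2 dp)

553, 89.51


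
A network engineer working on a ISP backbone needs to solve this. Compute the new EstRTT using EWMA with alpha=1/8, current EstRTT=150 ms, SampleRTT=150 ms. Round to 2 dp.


Given: EstRTT = 150 ms, SampleRTT = 150 ms, alpha = 1/8
New EstRTT = (1 - alpha) * EstRTT + alpha * SampleRTT
(7/8) * 150 = 131.25
(1/8) * 150 = 18.75
New EstRTT = 131.25 + 18.75 = 150 ms -> 150.00 ms (2 dp)

150.00


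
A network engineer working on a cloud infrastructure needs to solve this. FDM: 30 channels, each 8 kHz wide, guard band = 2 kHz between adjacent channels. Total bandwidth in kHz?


Given: 30 channels, 8 kHz each, guard = 2 kHz
Channel bandwidth = 30 * 8 = 240 kHz
Guard bands = 29 gaps * 2 kHz = 58 kHz
Total = 240 + 58 = 298 kHz

298


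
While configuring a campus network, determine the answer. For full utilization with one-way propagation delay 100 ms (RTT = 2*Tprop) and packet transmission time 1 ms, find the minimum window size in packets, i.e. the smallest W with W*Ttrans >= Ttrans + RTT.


Given: Ttrans = 1 ms, RTT = 200 ms (= 2 * Tprop, Tprop = 100 ms)
Time until first ACK returns = Ttrans + RTT = 1 + 200 = 201 ms
Need W * Ttrans >= Ttrans + RTT  ->  W >= (Ttrans + RTT) / Ttrans
(Ttrans + RTT) / Ttrans = 201 / 1 = 201
W_min = ceil(201) = 201

201


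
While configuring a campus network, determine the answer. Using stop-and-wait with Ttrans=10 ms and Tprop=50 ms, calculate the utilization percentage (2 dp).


Given: Ttrans = 10 ms, Tprop = 50 ms
RTT = 2 * Tprop = 2 * 50 = 100 ms
U = Ttrans / (Ttrans + RTT)
U = 10 / (10 + 100)
U = 10 / 110 = 0.090909
U% = 9.09%

9.09


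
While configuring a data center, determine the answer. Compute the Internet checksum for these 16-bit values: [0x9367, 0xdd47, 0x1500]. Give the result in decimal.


Given words: [0x9367, 0xdd47, 0x1500]
Step 1: Sum all words
Raw sum = 37735 + 56647 + 5376 = 99758
Step 2: Fold carry: (34222 + 1) = 34223
One's complement = ~34223 & 0xFFFF = 31312

31312


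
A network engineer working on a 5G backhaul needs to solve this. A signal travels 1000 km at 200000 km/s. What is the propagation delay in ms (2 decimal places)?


Given: distance = 1000 km, speed = 200000 km/s
Delay = distance / speed = 1000 / 200000 seconds
Delay in ms = 1000 * 1000 / 200000
Delay = 5.0000 ms
Rounded to 2 dp = 5.00 ms

5.00


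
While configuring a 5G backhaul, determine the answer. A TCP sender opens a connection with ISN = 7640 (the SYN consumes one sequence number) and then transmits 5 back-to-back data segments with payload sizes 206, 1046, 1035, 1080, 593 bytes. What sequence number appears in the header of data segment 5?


The SYN occupies sequence number ISN = 7640, so the first data byte is ISN + 1 = 7641.
SEQ of data segment i = (ISN + 1) + sum of payload sizes of segments 1..i-1.
Segment 1: SEQ = 7641, payload = 206 bytes
Segment 2: SEQ = 7847, payload = 1046 bytes
Segment 3: SEQ = 8893, payload = 1035 bytes
Segment 4: SEQ = 9928, payload = 1080 bytes
Segment 5: SEQ = 11008, payload = 593 bytes
SEQ of segment 5 = 7641 + 206 + 1046 + 1035 + 1080 = 11008

11008


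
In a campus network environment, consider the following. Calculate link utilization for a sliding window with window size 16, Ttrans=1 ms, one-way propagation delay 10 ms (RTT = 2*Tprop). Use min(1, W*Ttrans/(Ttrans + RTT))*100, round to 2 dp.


Given: W = 16, Ttrans = 1 ms, RTT = 20 ms (= 2 * Tprop, Tprop = 10 ms)
Cycle time = Ttrans + RTT = 1 + 20 = 21 ms (first packet sent until its ACK returns)
W * Ttrans = 16 * 1 = 16 ms of sending per cycle
W * Ttrans / (Ttrans + RTT) = 16 / 21 = 0.761905
U = min(1, 0.761905) = 0.761905
U% = 76.19%

76.19


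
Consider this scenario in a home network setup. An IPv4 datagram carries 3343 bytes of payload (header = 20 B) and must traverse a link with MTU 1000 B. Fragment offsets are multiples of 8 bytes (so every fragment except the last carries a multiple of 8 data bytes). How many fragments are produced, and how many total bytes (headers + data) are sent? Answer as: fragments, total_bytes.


Max data per non-final fragment = floor((MTU - header)/8)*8 = floor((1000 - 20)/8)*8 = floor(980/8)*8 = 976 B
Final fragment needs no 8-byte alignment: it can carry up to MTU - header = 980 B
Non-final fragments needed = ceil((payload - 980) / 976) = ceil(2363/976) = ceil(2.4211) = 3
Number of fragments = 3 + 1 = 4
Fragment sizes (data): 3 * 976 B + 415 B (last, 415 <= 980 OK)
Total bytes sent = payload + n_frags * header = 3343 + 4*20 = 3343 + 80 = 3423 B

4, 3423


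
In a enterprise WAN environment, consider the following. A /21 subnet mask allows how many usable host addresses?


Given: subnet mask /21
Host bits = 32 - 21 = 11
Total addresses = 2^11 = 2048
Usable hosts = 2048 - 2 (network + broadcast) = 2046

2046


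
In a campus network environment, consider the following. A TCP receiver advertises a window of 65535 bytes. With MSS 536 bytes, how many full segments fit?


Given: RWND = 65535 bytes, MSS = 536 bytes
Full segments = floor(RWND / MSS)
Full segments = floor(65535 / 536)
Full segments = floor(122.2668) = 122

122


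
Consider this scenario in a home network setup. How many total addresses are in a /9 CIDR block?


Given: CIDR prefix /9
Host bits = 32 - 9 = 23
Total addresses = 2^23 = 8388608

8388608


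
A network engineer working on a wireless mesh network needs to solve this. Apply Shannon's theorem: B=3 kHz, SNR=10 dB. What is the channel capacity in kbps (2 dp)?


Given: B = 3 kHz, SNR = 10 dB
SNR linear = 10^(10/10) = 10
1 + SNR = 11
log2(11) = 3.4594316186
C = 3 * 1000 * 3.4594316186 = 10378.2949 bps
C = 10.378295 kbps -> 10.38 kbps (2 dp)

10.38


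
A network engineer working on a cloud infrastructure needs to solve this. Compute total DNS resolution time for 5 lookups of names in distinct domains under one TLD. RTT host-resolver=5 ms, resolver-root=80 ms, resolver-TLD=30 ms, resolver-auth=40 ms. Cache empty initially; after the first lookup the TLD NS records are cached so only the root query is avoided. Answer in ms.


Lookup 1 (cold cache): local + root + TLD + auth = 5 + 80 + 30 + 40 = 155 ms
Lookups 2..5 (TLD NS cached -> skip root; new domain -> still ask TLD and auth): local + TLD + auth = 5 + 30 + 40 = 75 ms each
Remaining 4 lookups: 4 * 75 = 300 ms
Total = 155 + 300 = 455 ms

455


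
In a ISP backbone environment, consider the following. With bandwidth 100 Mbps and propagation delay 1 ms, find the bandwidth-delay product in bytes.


Given: bandwidth = 100 Mbps, delay = 1 ms
BDP in bits = 100 * 10^6 * 1 / 1000
BDP in bits = 100000
BDP in bytes = 100000 / 8 = 12500

12500


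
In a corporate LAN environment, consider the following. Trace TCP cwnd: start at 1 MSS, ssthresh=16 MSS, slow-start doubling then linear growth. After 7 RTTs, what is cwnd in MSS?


RTT 0: cwnd = 1 MSS (initial)
RTT 1: cwnd = 2 MSS (slow start, doubled)
RTT 2: cwnd = 4 MSS (slow start, doubled)
RTT 3: cwnd = 8 MSS (slow start, doubled)
RTT 4: cwnd = 16 MSS (slow start, doubled)
RTT 5: cwnd = 17 MSS (congestion avoidance, +1)
RTT 6: cwnd = 18 MSS (congestion avoidance, +1)
RTT 7: cwnd = 19 MSS (congestion avoidance, +1)

19


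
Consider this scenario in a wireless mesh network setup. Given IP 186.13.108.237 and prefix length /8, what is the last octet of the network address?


Given: IP = 186.13.108.237, prefix = /8
Subnet mask = 255.0.0.0
Last octet of IP: 237
Last octet of mask: 0
Network last octet = 237 AND 0 = 0

0


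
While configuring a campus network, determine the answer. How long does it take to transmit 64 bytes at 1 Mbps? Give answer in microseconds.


Given: packet = 64 bytes, bandwidth = 1 Mbps
Packet in bits = 64 * 8 = 512 bits
Bandwidth = 1 * 10^6 = 1000000 bps
Time = 512 / 1000000 seconds
Time in us = 512 * 10^6 / 1000000 = 512

512


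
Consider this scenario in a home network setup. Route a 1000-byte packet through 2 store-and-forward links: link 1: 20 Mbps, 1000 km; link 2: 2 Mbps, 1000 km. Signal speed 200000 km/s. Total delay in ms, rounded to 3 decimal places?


Packet = 1000 bytes = 8000 bits. Store-and-forward: sum (t_trans + t_prop) per link.
Link 1: t_trans = 8000/(20*10^6) s = 0.4000 ms; t_prop = 1000/200000 s = 5.0000 ms; subtotal = 5.4000 ms
Link 2: t_trans = 8000/(2*10^6) s = 4.0000 ms; t_prop = 1000/200000 s = 5.0000 ms; subtotal = 9.0000 ms
End-to-end = 5.4000 + 9.0000 = 14.4000 ms -> 14.400 ms (3 dp)

14.400


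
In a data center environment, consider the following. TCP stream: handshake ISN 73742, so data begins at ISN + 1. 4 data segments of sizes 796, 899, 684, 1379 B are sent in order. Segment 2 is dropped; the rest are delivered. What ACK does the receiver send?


SYN uses sequence number 73742; first data byte = ISN + 1 = 73743.
Segment 1: SEQ = 73743, len = 796 B, covers [73743, 74538]
Segment 2: SEQ = 74539, len = 899 B, covers [74539, 75437] [LOST]
Segment 3: SEQ = 75438, len = 684 B, covers [75438, 76121]
Segment 4: SEQ = 76122, len = 1379 B, covers [76122, 77500]
In-order data received: bytes [73743, 74538] (segments 1..1).
Segment 2 missing -> gap begins at byte 74539; later segments buffered out of order.
Cumulative ACK = next expected in-order byte = 73743 + 796 = 74539

74539


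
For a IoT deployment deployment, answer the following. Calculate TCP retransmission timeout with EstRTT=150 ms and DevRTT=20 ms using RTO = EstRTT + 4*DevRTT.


Given: EstRTT = 150 ms, DevRTT = 20 ms
Timeout = EstRTT + 4 * DevRTT
4 * DevRTT = 4 * 20 = 80
Timeout = 150 + 80 = 230 ms

230


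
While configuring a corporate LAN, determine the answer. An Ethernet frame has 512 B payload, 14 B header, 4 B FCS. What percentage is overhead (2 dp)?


Given: payload = 512 B, header = 14 B, trailer = 4 B
Overhead bytes = header + trailer = 14 + 4 = 18
Total frame = payload + overhead = 512 + 18 = 530
Overhead % = 18 / 530 * 100 = 3.3962% -> 3.40% (2 dp)

3.40


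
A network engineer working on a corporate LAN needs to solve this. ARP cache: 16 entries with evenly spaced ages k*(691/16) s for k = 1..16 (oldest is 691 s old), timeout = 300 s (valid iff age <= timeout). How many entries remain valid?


Ages are k * 691/16 s for k = 1..16 (spacing = 43.1875 s).
Entry k is valid iff k * 691/16 <= 300 iff k <= 16 * 300 / 691 = 6.9465
n_valid = floor(6.9465) = 6
(n_stale = 16 - 6 = 10)

6


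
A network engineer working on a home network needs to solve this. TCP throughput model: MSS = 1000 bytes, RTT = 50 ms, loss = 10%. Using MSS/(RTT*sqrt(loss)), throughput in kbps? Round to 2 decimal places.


Given: MSS = 1000 bytes, RTT = 50 ms, loss = 10%
RTT in seconds = 50 / 1000 = 0.05
Loss rate = 10% = 0.1
sqrt(loss) = sqrt(0.1) = 0.316227766017
Throughput (bytes/s) = 1000 / (0.05 * 0.316227766017) = 63245.5532
Throughput (kbps) = 63245.5532 * 8 / 1000 = 505.964426 -> 505.96 kbps (2 dp)

505.96


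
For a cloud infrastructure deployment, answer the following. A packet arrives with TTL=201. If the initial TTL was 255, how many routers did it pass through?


Given: initial TTL = 255, received TTL = 201
Hops = initial TTL - received TTL
Hops = 255 - 201 = 54

54


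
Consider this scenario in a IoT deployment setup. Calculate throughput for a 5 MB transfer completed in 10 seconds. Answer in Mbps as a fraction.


Given: file = 5 MB, time = 10 s
File in Mb = 5 * 8 = 40 Mb
Throughput = 40 / 10 Mbps
Throughput = 4 Mbps

4


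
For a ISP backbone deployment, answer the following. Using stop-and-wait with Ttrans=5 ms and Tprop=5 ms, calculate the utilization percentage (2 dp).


Given: Ttrans = 5 ms, Tprop = 5 ms
RTT = 2 * Tprop = 2 * 5 = 10 ms
U = Ttrans / (Ttrans + RTT)
U = 5 / (5 + 10)
U = 5 / 15 = 0.333333
U% = 33.33%

33.33


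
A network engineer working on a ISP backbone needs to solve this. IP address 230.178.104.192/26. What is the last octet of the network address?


Given: IP = 230.178.104.192, prefix = /26
Subnet mask = 255.255.255.192
Last octet of IP: 192
Last octet of mask: 192
Network last octet = 192 AND 192 = 192

192


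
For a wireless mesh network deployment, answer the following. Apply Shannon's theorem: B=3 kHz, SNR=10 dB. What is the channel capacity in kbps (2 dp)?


Given: B = 3 kHz, SNR = 10 dB
SNR linear = 10^(10/10) = 10
1 + SNR = 11
log2(11) = 3.4594316186
C = 3 * 1000 * 3.4594316186 = 10378.2949 bps
C = 10.378295 kbps -> 10.38 kbps (2 dp)

10.38


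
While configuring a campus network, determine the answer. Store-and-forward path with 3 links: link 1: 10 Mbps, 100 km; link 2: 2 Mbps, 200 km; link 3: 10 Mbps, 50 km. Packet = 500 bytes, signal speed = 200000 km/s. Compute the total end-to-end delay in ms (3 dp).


Packet = 500 bytes = 4000 bits. Store-and-forward: sum (t_trans + t_prop) per link.
Link 1: t_trans = 4000/(10*10^6) s = 0.4000 ms; t_prop = 100/200000 s = 0.5000 ms; subtotal = 0.9000 ms
Link 2: t_trans = 4000/(2*10^6) s = 2.0000 ms; t_prop = 200/200000 s = 1.0000 ms; subtotal = 3.0000 ms
Link 3: t_trans = 4000/(10*10^6) s = 0.4000 ms; t_prop = 50/200000 s = 0.2500 ms; subtotal = 0.6500 ms
End-to-end = 0.9000 + 3.0000 + 0.6500 = 4.5500 ms -> 4.550 ms (3 dp)

4.550


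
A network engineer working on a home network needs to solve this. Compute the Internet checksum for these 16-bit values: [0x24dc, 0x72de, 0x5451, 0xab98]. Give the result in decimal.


Given words: [0x24dc, 0x72de, 0x5451, 0xab98]
Step 1: Sum all words
Raw sum = 9436 + 29406 + 21585 + 43928 = 104355
Step 2: Fold carry: (38819 + 1) = 38820
One's complement = ~38820 & 0xFFFF = 26715

26715


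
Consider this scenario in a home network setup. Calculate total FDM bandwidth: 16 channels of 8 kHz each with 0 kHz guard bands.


Given: 16 channels, 8 kHz each, guard = 0 kHz
Channel bandwidth = 16 * 8 = 128 kHz
Guard bands = 15 gaps * 0 kHz = 0 kHz
Total = 128 + 0 = 128 kHz

128


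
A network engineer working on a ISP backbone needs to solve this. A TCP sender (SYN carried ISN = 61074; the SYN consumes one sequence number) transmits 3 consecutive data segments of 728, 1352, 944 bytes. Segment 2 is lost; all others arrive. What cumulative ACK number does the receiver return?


SYN uses sequence number 61074; first data byte = ISN + 1 = 61075.
Segment 1: SEQ = 61075, len = 728 B, covers [61075, 61802]
Segment 2: SEQ = 61803, len = 1352 B, covers [61803, 63154] [LOST]
Segment 3: SEQ = 63155, len = 944 B, covers [63155, 64098]
In-order data received: bytes [61075, 61802] (segments 1..1).
Segment 2 missing -> gap begins at byte 61803; later segments buffered out of order.
Cumulative ACK = next expected in-order byte = 61075 + 728 = 61803

61803


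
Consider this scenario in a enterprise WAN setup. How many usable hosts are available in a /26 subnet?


Given: subnet mask /26
Host bits = 32 - 26 = 6
Total addresses = 2^6 = 64
Usable hosts = 64 - 2 (network + broadcast) = 62

62


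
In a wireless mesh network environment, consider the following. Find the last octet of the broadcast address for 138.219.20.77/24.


Given: IP = 138.219.20.77, prefix = /24
Host bits = 32 - 24 = 8
Network last octet = 77 AND mask = 0
Host part size = 2^8 - 1 = 255
Broadcast last octet = 0 OR 255 = 255

255


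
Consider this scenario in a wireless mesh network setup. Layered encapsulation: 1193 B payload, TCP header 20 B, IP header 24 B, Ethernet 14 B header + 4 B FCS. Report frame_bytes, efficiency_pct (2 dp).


TCP segment = 1193 + 20 = 1213 B
IP packet = 1213 + 24 = 1237 B
Ethernet frame = 1237 + 14 + 4 = 1255 B
Efficiency = app / frame = 1193 / 1255 = 0.950598 = 95.0598% -> 95.06% (2 dp)

1255, 95.06


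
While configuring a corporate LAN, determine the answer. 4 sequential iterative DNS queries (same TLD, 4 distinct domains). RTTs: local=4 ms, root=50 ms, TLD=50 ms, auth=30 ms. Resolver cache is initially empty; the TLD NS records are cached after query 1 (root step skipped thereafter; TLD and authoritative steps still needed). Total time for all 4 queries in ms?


Lookup 1 (cold cache): local + root + TLD + auth = 4 + 50 + 50 + 30 = 134 ms
Lookups 2..4 (TLD NS cached -> skip root; new domain -> still ask TLD and auth): local + TLD + auth = 4 + 50 + 30 = 84 ms each
Remaining 3 lookups: 3 * 84 = 252 ms
Total = 134 + 252 = 386 ms

386


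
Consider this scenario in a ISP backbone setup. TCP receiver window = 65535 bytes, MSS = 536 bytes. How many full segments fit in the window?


Given: RWND = 65535 bytes, MSS = 536 bytes
Full segments = floor(RWND / MSS)
Full segments = floor(65535 / 536)
Full segments = floor(122.2668) = 122

122


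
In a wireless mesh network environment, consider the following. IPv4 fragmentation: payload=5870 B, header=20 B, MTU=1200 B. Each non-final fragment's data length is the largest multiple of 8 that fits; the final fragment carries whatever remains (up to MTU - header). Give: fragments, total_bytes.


Max data per non-final fragment = floor((MTU - header)/8)*8 = floor((1200 - 20)/8)*8 = floor(1180/8)*8 = 1176 B
Final fragment needs no 8-byte alignment: it can carry up to MTU - header = 1180 B
Non-final fragments needed = ceil((payload - 1180) / 1176) = ceil(4690/1176) = ceil(3.9881) = 4
Number of fragments = 4 + 1 = 5
Fragment sizes (data): 4 * 1176 B + 1166 B (last, 1166 <= 1180 OK)
Total bytes sent = payload + n_frags * header = 5870 + 5*20 = 5870 + 100 = 5970 B

5, 5970


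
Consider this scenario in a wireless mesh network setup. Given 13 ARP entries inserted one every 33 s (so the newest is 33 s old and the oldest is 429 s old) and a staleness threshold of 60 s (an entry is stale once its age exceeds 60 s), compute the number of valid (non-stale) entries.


Ages are k * 429/13 s for k = 1..13 (spacing = 33.0000 s).
Entry k is valid iff k * 429/13 <= 60 iff k <= 13 * 60 / 429 = 1.8182
n_valid = floor(1.8182) = 1
(n_stale = 13 - 1 = 12)

1


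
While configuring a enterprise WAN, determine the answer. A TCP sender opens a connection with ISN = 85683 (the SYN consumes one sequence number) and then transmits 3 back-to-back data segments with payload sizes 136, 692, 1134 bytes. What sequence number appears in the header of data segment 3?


The SYN occupies sequence number ISN = 85683, so the first data byte is ISN + 1 = 85684.
SEQ of data segment i = (ISN + 1) + sum of payload sizes of segments 1..i-1.
Segment 1: SEQ = 85684, payload = 136 bytes
Segment 2: SEQ = 85820, payload = 692 bytes
Segment 3: SEQ = 86512, payload = 1134 bytes
SEQ of segment 3 = 85684 + 136 + 692 = 86512

86512


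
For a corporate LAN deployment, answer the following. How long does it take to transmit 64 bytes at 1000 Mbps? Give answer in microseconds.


Given: packet = 64 bytes, bandwidth = 1000 Mbps
Packet in bits = 64 * 8 = 512 bits
Bandwidth = 1000 * 10^6 = 1000000000 bps
Time = 512 / 1000000000 seconds
Time in us = 512 * 10^6 / 1000000000 = 0.512

0.512


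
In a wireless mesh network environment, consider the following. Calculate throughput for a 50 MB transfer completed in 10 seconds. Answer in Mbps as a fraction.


Given: file = 50 MB, time = 10 s
File in Mb = 50 * 8 = 400 Mb
Throughput = 400 / 10 Mbps
Throughput = 40 Mbps

40


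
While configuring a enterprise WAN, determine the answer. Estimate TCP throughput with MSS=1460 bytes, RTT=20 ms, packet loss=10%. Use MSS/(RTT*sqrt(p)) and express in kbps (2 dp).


Given: MSS = 1460 bytes, RTT = 20 ms, loss = 10%
RTT in seconds = 20 / 1000 = 0.02
Loss rate = 10% = 0.1
sqrt(loss) = sqrt(0.1) = 0.316227766017
Throughput (bytes/s) = 1460 / (0.02 * 0.316227766017) = 230846.2692
Throughput (kbps) = 230846.2692 * 8 / 1000 = 1846.770154 -> 1846.77 kbps (2 dp)

1846.77


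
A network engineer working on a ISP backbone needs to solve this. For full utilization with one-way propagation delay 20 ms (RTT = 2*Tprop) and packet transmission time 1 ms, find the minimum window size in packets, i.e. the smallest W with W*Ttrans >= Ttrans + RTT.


Given: Ttrans = 1 ms, RTT = 40 ms (= 2 * Tprop, Tprop = 20 ms)
Time until first ACK returns = Ttrans + RTT = 1 + 40 = 41 ms
Need W * Ttrans >= Ttrans + RTT  ->  W >= (Ttrans + RTT) / Ttrans
(Ttrans + RTT) / Ttrans = 41 / 1 = 41
W_min = ceil(41) = 41

41


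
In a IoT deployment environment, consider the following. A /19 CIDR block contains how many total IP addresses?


Given: CIDR prefix /19
Host bits = 32 - 19 = 13
Total addresses = 2^13 = 8192

8192


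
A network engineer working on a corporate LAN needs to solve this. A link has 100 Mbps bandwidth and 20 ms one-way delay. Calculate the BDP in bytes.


Given: bandwidth = 100 Mbps, delay = 20 ms
BDP in bits = 100 * 10^6 * 20 / 1000
BDP in bits = 2000000
BDP in bytes = 2000000 / 8 = 250000

250000


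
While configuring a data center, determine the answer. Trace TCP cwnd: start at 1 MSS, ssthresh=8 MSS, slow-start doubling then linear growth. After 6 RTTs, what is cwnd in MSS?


RTT 0: cwnd = 1 MSS (initial)
RTT 1: cwnd = 2 MSS (slow start, doubled)
RTT 2: cwnd = 4 MSS (slow start, doubled)
RTT 3: cwnd = 8 MSS (slow start, doubled)
RTT 4: cwnd = 9 MSS (congestion avoidance, +1)
RTT 5: cwnd = 10 MSS (congestion avoidance, +1)
RTT 6: cwnd = 11 MSS (congestion avoidance, +1)

11


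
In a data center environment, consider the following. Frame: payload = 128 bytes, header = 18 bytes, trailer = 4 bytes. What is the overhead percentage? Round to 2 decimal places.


Given: payload = 128 B, header = 18 B, trailer = 4 B
Overhead bytes = header + trailer = 18 + 4 = 22
Total frame = payload + overhead = 128 + 22 = 150
Overhead % = 22 / 150 * 100 = 14.6667% -> 14.67% (2 dp)

14.67


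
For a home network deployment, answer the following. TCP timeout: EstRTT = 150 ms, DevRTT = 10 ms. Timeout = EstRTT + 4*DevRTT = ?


Given: EstRTT = 150 ms, DevRTT = 10 ms
Timeout = EstRTT + 4 * DevRTT
4 * DevRTT = 4 * 10 = 40
Timeout = 150 + 40 = 190 ms

190


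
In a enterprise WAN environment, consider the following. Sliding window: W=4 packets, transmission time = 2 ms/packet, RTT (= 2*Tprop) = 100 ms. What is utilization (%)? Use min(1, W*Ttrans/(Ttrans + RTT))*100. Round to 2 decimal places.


Given: W = 4, Ttrans = 2 ms, RTT = 100 ms (= 2 * Tprop, Tprop = 50 ms)
Cycle time = Ttrans + RTT = 2 + 100 = 102 ms (first packet sent until its ACK returns)
W * Ttrans = 4 * 2 = 8 ms of sending per cycle
W * Ttrans / (Ttrans + RTT) = 8 / 102 = 0.078431
U = min(1, 0.078431) = 0.078431
U% = 7.84%

7.84
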